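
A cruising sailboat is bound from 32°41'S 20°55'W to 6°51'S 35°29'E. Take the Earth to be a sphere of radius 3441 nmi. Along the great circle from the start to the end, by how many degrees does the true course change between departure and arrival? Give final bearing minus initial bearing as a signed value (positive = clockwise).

At departure: θ₁ = atan2(sin Δλ cos φ₂, cos φ₁ sin φ₂ − sin φ₁ cos φ₂ cos Δλ) = 76.65°
At arrival: θ₂ = atan2(sin Δλ cos φ₁, −cos φ₂ sin φ₁ + sin φ₂ cos φ₁ cos Δλ) = 55.57°
Δθ = θ₂ − θ₁ = -21.1°

-21.1°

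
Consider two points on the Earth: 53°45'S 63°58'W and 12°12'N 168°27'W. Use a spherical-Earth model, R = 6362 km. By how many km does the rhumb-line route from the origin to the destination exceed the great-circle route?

Great circle: cos σ = sin φ₁ sin φ₂ + cos φ₁ cos φ₂ cos Δλ,  σ = 1.8912 rad → d_gc = 12031.9 km
Rhumb line: Δψ = +1.3313, q = Δφ/Δψ = 0.8646, d_rh = R√(Δφ²+q²Δλ²) = 12419.2 km
Excess = 12419.2 − 12031.9 = 387.3 ≈ 387 km

387 km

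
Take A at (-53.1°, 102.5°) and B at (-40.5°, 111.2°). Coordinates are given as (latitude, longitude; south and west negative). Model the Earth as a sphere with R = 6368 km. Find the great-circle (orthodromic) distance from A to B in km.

Haversine: a = sin²(Δφ/2)+cos φ₁ cos φ₂ sin²(Δλ/2) = 0.01467;  σ = 2·atan2(√a,√(1−a))
σ = 13.913° → d = Rσ = 6368·0.24282 = 1546 km

1546 km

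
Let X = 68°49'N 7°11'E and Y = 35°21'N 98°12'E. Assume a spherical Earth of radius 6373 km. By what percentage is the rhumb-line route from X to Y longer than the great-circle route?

7.6%

Great circle: σ = 1.0072 rad → d_gc = Rσ = 6418.8 km
Rhumb: Δφ = -0.5841, Δλ = +1.5885, Δψ = -1.0164, q = Δφ/Δψ = 0.5747 → d_rh = R√(Δφ²+q²Δλ²) = 6907.0 km
Excess = (6907.0 − 6418.8) / 6418.8 = 488.2 / 6418.8 = 7.61% ≈ 7.6%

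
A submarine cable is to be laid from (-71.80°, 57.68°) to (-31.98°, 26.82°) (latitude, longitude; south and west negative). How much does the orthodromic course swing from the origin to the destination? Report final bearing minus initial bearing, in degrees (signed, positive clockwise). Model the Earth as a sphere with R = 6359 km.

+26.0°

At departure: θ₁ = atan2(sin Δλ cos φ₂, cos φ₁ sin φ₂ − sin φ₁ cos φ₂ cos Δλ) = 320.42°
At arrival: θ₂ = atan2(sin Δλ cos φ₁, −cos φ₂ sin φ₁ + sin φ₂ cos φ₁ cos Δλ) = 346.43°
Δθ = θ₂ − θ₁ = +26.0°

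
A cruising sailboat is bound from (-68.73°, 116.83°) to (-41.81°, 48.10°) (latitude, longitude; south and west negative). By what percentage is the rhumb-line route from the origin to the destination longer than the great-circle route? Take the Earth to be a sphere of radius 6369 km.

4.4%

Great circle: σ = 0.7679 rad → d_gc = Rσ = 4891.1 km
Rhumb: Δφ = +0.4698, Δλ = -1.1996, Δψ = +0.8678, q = Δφ/Δψ = 0.5414 → d_rh = R√(Δφ²+q²Δλ²) = 5105.4 km
Excess = (5105.4 − 4891.1) / 4891.1 = 214.3 / 4891.1 = 4.38% ≈ 4.4%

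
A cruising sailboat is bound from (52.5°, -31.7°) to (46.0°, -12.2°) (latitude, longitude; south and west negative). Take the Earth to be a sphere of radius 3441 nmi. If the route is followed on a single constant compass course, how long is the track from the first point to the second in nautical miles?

857 nmi

Rhumb course C = atan2(Δλ, Δψ) with Δψ = ln[tan(π/4+φ₂/2)/tan(π/4+φ₁/2)] = -0.1741, Δλ = +0.3403 → C = 117.10°
d = R·|Δφ| / |cos C| = 3441·0.11345 / 0.45550 = 857 nmi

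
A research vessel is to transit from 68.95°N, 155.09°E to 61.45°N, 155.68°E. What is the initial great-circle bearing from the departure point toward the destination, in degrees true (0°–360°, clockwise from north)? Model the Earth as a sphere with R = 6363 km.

177.8°

θ = atan2( sin Δλ·cos φ₂ ,  cos φ₁ sin φ₂ − sin φ₁ cos φ₂ cos Δλ )
  = atan2(+0.0049, -0.1305) = 177.84°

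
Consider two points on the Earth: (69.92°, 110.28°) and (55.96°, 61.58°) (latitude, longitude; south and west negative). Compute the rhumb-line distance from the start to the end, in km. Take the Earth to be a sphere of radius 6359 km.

Δψ = ln[tan(π/4+φ₂/2)/tan(π/4+φ₁/2)] = -0.5475;  Δφ = -0.2436 rad,  Δλ = -0.8500 rad
q = Δφ/Δψ = 0.4450
d = R·√(Δφ² + q²Δλ²) = 6359·0.44991 = 2861 km

2861 km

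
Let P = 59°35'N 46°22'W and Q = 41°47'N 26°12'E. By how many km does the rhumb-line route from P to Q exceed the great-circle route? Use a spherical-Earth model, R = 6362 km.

Great circle: cos σ = sin φ₁ sin φ₂ + cos φ₁ cos φ₂ cos Δλ,  σ = 0.8125 rad → d_gc = 5168.9 km
Rhumb line: Δψ = -0.4984, q = Δφ/Δψ = 0.6233, d_rh = R√(Δφ²+q²Δλ²) = 5397.3 km
Excess = 5397.3 − 5168.9 = 228.4 ≈ 228 km

228 km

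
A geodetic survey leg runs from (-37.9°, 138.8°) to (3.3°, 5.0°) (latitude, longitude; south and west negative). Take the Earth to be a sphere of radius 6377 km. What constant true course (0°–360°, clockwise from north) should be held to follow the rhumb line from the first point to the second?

288.3°

Δψ = ln[tan(π/4+φ₂/2)/tan(π/4+φ₁/2)] = +0.7734
Δλ = -2.3353 rad (taken the short way round)
course = atan2(Δλ, Δψ) = 288.32°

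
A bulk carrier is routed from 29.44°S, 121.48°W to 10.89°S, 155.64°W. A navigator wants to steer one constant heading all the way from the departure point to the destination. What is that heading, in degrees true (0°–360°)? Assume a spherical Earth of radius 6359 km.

300.2°

Δψ = ln[tan(π/4+φ₂/2)/tan(π/4+φ₁/2)] = +0.3468
Δλ = -0.5962 rad (taken the short way round)
course = atan2(Δλ, Δψ) = 300.19°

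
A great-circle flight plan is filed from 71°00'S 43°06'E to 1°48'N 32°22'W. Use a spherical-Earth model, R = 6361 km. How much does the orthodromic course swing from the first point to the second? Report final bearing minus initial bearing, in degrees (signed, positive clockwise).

+57.3°

At departure: θ₁ = atan2(sin Δλ cos φ₂, cos φ₁ sin φ₂ − sin φ₁ cos φ₂ cos Δλ) = 284.34°
At arrival: θ₂ = atan2(sin Δλ cos φ₁, −cos φ₂ sin φ₁ + sin φ₂ cos φ₁ cos Δλ) = 341.60°
Δθ = θ₂ − θ₁ = +57.3°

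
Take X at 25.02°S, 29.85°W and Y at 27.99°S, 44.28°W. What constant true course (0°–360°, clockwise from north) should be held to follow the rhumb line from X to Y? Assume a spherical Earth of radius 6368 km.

Meridional parts: M(φ₁)=-0.4513, M(φ₂)=-0.5092 → ΔM = -0.0579;  Δλ = -0.2519 rad
tan C = Δλ / ΔM = +4.3472 → C = 257.05°

257.0°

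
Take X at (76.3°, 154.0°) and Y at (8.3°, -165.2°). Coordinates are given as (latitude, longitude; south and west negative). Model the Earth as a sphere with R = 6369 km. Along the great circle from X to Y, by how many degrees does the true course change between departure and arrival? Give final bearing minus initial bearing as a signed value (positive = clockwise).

Initial bearing θ₁ = atan2(sin Δλ cos φ₂, cos φ₁ sin φ₂ − sin φ₁ cos φ₂ cos Δλ) = 137.01°
Final bearing θ₂ = (initial bearing from the destination back to the start) + 180° = 170.61°
Δθ = θ₂ − θ₁ = +33.6°

+33.6°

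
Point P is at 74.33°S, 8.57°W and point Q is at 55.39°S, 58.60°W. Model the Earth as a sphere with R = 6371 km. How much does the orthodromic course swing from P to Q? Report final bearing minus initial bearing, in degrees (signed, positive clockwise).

+46.4°

Initial bearing θ₁ = atan2(sin Δλ cos φ₂, cos φ₁ sin φ₂ − sin φ₁ cos φ₂ cos Δλ) = 286.51°
Final bearing θ₂ = (initial bearing from the destination back to the start) + 180° = 332.88°
Δθ = θ₂ − θ₁ = +46.4°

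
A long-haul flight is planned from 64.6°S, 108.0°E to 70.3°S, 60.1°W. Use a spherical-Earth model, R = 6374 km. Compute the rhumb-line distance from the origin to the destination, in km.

7162 km

Δψ = ln[tan(π/4+φ₂/2)/tan(π/4+φ₁/2)] = -0.2608;  Δφ = -0.0995 rad,  Δλ = -2.9339 rad
q = Δφ/Δψ = 0.3815
d = R·√(Δφ² + q²Δλ²) = 6374·1.12366 = 7162 km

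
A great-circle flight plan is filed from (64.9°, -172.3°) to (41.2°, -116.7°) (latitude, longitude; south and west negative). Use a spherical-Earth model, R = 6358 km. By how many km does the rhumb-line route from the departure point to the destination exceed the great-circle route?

115 km

Great circle: cos σ = sin φ₁ sin φ₂ + cos φ₁ cos φ₂ cos Δλ,  σ = 0.6812 rad → d_gc = 4331.1 km
Rhumb line: Δψ = -0.7118, q = Δφ/Δψ = 0.5811, d_rh = R√(Δφ²+q²Δλ²) = 4446.4 km
Excess = 4446.4 − 4331.1 = 115.3 ≈ 115 km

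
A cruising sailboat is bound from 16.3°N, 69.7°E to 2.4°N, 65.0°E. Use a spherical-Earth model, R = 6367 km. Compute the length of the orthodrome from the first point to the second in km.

1628 km

cos σ = sin φ₁ sin φ₂ + cos φ₁ cos φ₂ cos Δλ
      = sin(16.30°)sin(2.40°) + cos(16.30°)cos(2.40°)cos(-4.70°) = 0.9675
σ = 14.649° → d = Rσ = 6367·0.25568 = 1628 km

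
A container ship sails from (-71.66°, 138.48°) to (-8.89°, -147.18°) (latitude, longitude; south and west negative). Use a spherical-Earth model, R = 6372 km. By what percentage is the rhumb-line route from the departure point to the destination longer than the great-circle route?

Great circle: σ = 1.3381 rad → d_gc = Rσ = 8526.4 km
Rhumb: Δφ = +1.0955, Δλ = +1.2975, Δψ = +1.6679, q = Δφ/Δψ = 0.6568 → d_rh = R√(Δφ²+q²Δλ²) = 8844.3 km
Excess = (8844.3 − 8526.4) / 8526.4 = 317.9 / 8526.4 = 3.73% ≈ 3.7%

3.7%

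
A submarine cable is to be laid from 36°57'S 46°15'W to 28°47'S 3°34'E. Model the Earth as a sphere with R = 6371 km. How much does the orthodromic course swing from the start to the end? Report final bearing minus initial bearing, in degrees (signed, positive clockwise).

-28.4°

Initial bearing θ₁ = atan2(sin Δλ cos φ₂, cos φ₁ sin φ₂ − sin φ₁ cos φ₂ cos Δλ) = 93.83°
Final bearing θ₂ = (initial bearing from the destination back to the start) + 180° = 65.47°
Δθ = θ₂ − θ₁ = -28.4°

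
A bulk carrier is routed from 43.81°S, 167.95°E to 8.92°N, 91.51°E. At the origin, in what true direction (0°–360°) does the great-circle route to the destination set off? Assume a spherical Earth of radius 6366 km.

N = sin Δλ·cos φ₂ = -0.9604;  D = cos φ₁ sin φ₂ − sin φ₁ cos φ₂ cos Δλ = +0.2722
initial course = atan2(N, D) = 285.83°

285.8°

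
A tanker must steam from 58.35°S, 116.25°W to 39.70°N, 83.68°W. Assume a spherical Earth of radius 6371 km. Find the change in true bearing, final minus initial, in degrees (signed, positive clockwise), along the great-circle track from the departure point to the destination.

At departure: θ₁ = atan2(sin Δλ cos φ₂, cos φ₁ sin φ₂ − sin φ₁ cos φ₂ cos Δλ) = 25.03°
At arrival: θ₂ = atan2(sin Δλ cos φ₁, −cos φ₂ sin φ₁ + sin φ₂ cos φ₁ cos Δλ) = 16.77°
Δθ = θ₂ − θ₁ = -8.3°

-8.3°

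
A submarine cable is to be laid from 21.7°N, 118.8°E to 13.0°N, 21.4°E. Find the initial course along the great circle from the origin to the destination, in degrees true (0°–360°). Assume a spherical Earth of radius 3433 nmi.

284.8°

N = sin Δλ·cos φ₂ = -0.9663;  D = cos φ₁ sin φ₂ − sin φ₁ cos φ₂ cos Δλ = +0.2554
initial course = atan2(N, D) = 284.81°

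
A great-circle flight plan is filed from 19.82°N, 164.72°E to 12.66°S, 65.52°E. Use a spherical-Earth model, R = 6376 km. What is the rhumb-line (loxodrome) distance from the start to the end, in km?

11453 km

Rhumb course C = atan2(Δλ, Δψ) with Δψ = ln[tan(π/4+φ₂/2)/tan(π/4+φ₁/2)] = -0.5758, Δλ = -1.7314 → C = 251.60°
d = R·|Δφ| / |cos C| = 6376·0.56688 / 0.31558 = 11453 km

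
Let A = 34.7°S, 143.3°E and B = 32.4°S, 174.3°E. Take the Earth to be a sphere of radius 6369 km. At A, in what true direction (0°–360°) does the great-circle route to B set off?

93.8°

θ = atan2( sin Δλ·cos φ₂ ,  cos φ₁ sin φ₂ − sin φ₁ cos φ₂ cos Δλ )
  = atan2(+0.4349, -0.0285) = 93.75°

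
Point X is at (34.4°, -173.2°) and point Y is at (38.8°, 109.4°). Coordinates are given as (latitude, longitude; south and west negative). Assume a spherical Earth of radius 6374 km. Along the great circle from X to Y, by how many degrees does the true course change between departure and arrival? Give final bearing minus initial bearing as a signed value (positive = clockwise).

At departure: θ₁ = atan2(sin Δλ cos φ₂, cos φ₁ sin φ₂ − sin φ₁ cos φ₂ cos Δλ) = 298.96°
At arrival: θ₂ = atan2(sin Δλ cos φ₁, −cos φ₂ sin φ₁ + sin φ₂ cos φ₁ cos Δλ) = 247.87°
Δθ = θ₂ − θ₁ = -51.1°

-51.1°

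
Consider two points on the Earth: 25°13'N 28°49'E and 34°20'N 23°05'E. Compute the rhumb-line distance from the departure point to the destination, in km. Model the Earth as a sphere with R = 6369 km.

Δψ = ln[tan(π/4+φ₂/2)/tan(π/4+φ₁/2)] = +0.1836;  Δφ = +0.1591 rad,  Δλ = -0.1001 rad
q = Δφ/Δψ = 0.8665
d = R·√(Δφ² + q²Δλ²) = 6369·0.18121 = 1154 km

1154 km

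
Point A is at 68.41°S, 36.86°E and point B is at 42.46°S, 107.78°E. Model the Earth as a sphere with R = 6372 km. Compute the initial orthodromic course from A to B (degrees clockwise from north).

θ = atan2( sin Δλ·cos φ₂ ,  cos φ₁ sin φ₂ − sin φ₁ cos φ₂ cos Δλ )
  = atan2(+0.6972, -0.0242) = 91.98°

92.0°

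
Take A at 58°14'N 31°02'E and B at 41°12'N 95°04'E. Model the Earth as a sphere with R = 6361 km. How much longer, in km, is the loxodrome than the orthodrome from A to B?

Great circle: cos σ = sin φ₁ sin φ₂ + cos φ₁ cos φ₂ cos Δλ,  σ = 0.7474 rad → d_gc = 4754.2 km
Rhumb line: Δψ = -0.4664, q = Δφ/Δψ = 0.6374, d_rh = R√(Δφ²+q²Δλ²) = 4910.3 km
Excess = 4910.3 − 4754.2 = 156.1 ≈ 156 km

156 km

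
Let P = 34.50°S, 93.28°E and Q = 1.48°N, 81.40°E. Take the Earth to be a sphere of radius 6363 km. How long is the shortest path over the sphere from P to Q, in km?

Haversine: a = sin²(Δφ/2)+cos φ₁ cos φ₂ sin²(Δλ/2) = 0.10421;  σ = 2·atan2(√a,√(1−a))
σ = 37.667° → d = Rσ = 6363·0.65741 = 4183 km

4183 km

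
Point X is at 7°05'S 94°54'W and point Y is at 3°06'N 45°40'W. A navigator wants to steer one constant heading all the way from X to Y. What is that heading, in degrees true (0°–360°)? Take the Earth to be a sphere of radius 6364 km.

78.3°

Meridional parts: M(φ₁)=-0.1239, M(φ₂)=+0.0541 → ΔM = +0.1781;  Δλ = +0.8593 rad
tan C = Δλ / ΔM = +4.8254 → C = 78.29°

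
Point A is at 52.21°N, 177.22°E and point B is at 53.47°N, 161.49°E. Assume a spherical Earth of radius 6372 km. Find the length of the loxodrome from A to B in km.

Rhumb course C = atan2(Δλ, Δψ) with Δψ = ln[tan(π/4+φ₂/2)/tan(π/4+φ₁/2)] = +0.0364, Δλ = -0.2745 → C = 277.55°
d = R·|Δφ| / |cos C| = 6372·0.02199 / 0.13147 = 1066 km

1066 km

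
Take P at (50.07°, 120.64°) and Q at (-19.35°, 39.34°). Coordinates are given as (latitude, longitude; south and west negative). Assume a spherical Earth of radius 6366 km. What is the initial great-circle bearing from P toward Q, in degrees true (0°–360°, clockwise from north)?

250.9°

θ = atan2( sin Δλ·cos φ₂ ,  cos φ₁ sin φ₂ − sin φ₁ cos φ₂ cos Δλ )
  = atan2(-0.9327, -0.3221) = 250.95°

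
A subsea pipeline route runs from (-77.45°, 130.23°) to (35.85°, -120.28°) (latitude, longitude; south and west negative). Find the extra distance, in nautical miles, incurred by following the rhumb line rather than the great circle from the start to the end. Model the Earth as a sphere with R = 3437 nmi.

414 nmi

Great circle: cos σ = sin φ₁ sin φ₂ + cos φ₁ cos φ₂ cos Δλ,  σ = 2.2529 rad → d_gc = 7743.3 nmi
Rhumb line: Δψ = +2.8787, q = Δφ/Δψ = 0.6869, d_rh = R√(Δφ²+q²Δλ²) = 8157.7 nmi
Excess = 8157.7 − 7743.3 = 414.4 ≈ 414 nmi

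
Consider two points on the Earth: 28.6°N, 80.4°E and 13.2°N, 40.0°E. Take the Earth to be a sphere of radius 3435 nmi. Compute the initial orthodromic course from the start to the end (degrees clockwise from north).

N = sin Δλ·cos φ₂ = -0.6310;  D = cos φ₁ sin φ₂ − sin φ₁ cos φ₂ cos Δλ = -0.1544
initial course = atan2(N, D) = 256.25°

256.2°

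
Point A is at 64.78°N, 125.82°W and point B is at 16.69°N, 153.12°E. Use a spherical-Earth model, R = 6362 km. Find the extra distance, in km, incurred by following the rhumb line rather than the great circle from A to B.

348 km

Great circle: cos σ = sin φ₁ sin φ₂ + cos φ₁ cos φ₂ cos Δλ,  σ = 1.2416 rad → d_gc = 7899.3 km
Rhumb line: Δψ = -1.2019, q = Δφ/Δψ = 0.6983, d_rh = R√(Δφ²+q²Δλ²) = 8247.5 km
Excess = 8247.5 − 7899.3 = 348.2 ≈ 348 km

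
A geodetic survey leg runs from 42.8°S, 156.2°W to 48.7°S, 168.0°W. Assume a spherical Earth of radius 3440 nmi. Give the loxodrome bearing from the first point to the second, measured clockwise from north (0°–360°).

Meridional parts: M(φ₁)=-0.8281, M(φ₂)=-0.9759 → ΔM = -0.1478;  Δλ = -0.2059 rad
tan C = Δλ / ΔM = +1.3937 → C = 234.34°

234.3°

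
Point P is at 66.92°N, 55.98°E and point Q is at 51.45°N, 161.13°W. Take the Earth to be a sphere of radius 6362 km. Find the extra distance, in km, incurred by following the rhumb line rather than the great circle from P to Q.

1665 km

Great circle: cos σ = sin φ₁ sin φ₂ + cos φ₁ cos φ₂ cos Δλ,  σ = 1.0185 rad → d_gc = 6479.7 km
Rhumb line: Δψ = -0.5381, q = Δφ/Δψ = 0.5018, d_rh = R√(Δφ²+q²Δλ²) = 8144.5 km
Excess = 8144.5 − 6479.7 = 1664.8 ≈ 1665 km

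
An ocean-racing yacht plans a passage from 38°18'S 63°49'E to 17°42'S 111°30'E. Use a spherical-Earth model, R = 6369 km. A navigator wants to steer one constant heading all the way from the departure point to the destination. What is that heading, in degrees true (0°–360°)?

Meridional parts: M(φ₁)=-0.7246, M(φ₂)=-0.3140 → ΔM = +0.4107;  Δλ = +0.8322 rad
tan C = Δλ / ΔM = +2.0264 → C = 63.73°

63.7°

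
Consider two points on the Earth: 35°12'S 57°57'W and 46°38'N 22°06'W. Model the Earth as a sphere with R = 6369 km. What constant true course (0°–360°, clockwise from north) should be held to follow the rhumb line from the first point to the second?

Δψ = ln[tan(π/4+φ₂/2)/tan(π/4+φ₁/2)] = +1.5794
Δλ = +0.6257 rad (taken the short way round)
course = atan2(Δλ, Δψ) = 21.61°

21.6°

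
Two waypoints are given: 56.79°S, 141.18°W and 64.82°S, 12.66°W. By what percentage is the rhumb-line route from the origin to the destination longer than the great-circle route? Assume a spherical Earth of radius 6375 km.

Great circle: σ = 0.9122 rad → d_gc = Rσ = 5815.0 km
Rhumb: Δφ = -0.1401, Δλ = +2.2431, Δψ = -0.2891, q = Δφ/Δψ = 0.4848 → d_rh = R√(Δφ²+q²Δλ²) = 6990.0 km
Excess = (6990.0 − 5815.0) / 5815.0 = 1175.0 / 5815.0 = 20.21% ≈ 20.2%

20.2%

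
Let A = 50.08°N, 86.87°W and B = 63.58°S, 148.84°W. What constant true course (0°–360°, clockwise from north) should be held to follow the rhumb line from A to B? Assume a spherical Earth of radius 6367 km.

Δψ = ln[tan(π/4+φ₂/2)/tan(π/4+φ₁/2)] = -2.4622
Δλ = -1.0816 rad (taken the short way round)
course = atan2(Δλ, Δψ) = 203.71°

203.7°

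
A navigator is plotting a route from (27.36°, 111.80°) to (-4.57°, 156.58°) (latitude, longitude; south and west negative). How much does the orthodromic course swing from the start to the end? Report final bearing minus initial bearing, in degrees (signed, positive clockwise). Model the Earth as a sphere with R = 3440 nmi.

+9.7°

Initial bearing θ₁ = atan2(sin Δλ cos φ₂, cos φ₁ sin φ₂ − sin φ₁ cos φ₂ cos Δλ) = 119.42°
Final bearing θ₂ = (initial bearing from the destination back to the start) + 180° = 129.10°
Δθ = θ₂ − θ₁ = +9.7°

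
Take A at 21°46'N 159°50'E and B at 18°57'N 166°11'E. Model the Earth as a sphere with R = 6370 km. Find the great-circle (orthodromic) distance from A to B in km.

cos σ = sin φ₁ sin φ₂ + cos φ₁ cos φ₂ cos Δλ
      = sin(21.77°)sin(18.95°) + cos(21.77°)cos(18.95°)cos(6.35°) = 0.9934
σ = 6.585° → d = Rσ = 6370·0.11493 = 732 km

732 km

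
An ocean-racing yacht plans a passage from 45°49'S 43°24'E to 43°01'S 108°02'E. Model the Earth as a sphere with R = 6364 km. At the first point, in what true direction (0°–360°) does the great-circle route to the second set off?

N = sin Δλ·cos φ₂ = +0.6607;  D = cos φ₁ sin φ₂ − sin φ₁ cos φ₂ cos Δλ = -0.2508
initial course = atan2(N, D) = 110.79°

110.8°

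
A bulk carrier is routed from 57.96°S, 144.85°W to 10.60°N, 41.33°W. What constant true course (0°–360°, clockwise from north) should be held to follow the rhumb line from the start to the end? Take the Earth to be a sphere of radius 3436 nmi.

51.6°

Δψ = ln[tan(π/4+φ₂/2)/tan(π/4+φ₁/2)] = +1.4339
Δλ = +1.8068 rad (taken the short way round)
course = atan2(Δλ, Δψ) = 51.56°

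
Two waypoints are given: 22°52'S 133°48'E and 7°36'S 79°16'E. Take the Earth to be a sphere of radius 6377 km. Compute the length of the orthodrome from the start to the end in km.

6061 km

cos σ = sin φ₁ sin φ₂ + cos φ₁ cos φ₂ cos Δλ
      = sin(-22.87°)sin(-7.60°) + cos(-22.87°)cos(-7.60°)cos(-54.53°) = 0.5813
σ = 54.456° → d = Rσ = 6377·0.95044 = 6061 km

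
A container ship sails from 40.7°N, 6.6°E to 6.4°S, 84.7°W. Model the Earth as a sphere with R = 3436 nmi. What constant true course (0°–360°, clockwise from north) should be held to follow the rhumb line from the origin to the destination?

240.8°

Meridional parts: M(φ₁)=+0.7789, M(φ₂)=-0.1119 → ΔM = -0.8909;  Δλ = -1.5935 rad
tan C = Δλ / ΔM = +1.7887 → C = 240.79°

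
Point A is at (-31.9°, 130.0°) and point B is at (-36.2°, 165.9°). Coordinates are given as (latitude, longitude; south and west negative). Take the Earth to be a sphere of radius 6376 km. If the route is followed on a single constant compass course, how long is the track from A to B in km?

Δψ = ln[tan(π/4+φ₂/2)/tan(π/4+φ₁/2)] = -0.0906;  Δφ = -0.0750 rad,  Δλ = +0.6266 rad
q = Δφ/Δψ = 0.8282
d = R·√(Δφ² + q²Δλ²) = 6376·0.52431 = 3343 km

3343 km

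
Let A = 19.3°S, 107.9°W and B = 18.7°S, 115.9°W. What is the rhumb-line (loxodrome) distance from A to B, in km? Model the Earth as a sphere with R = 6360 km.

Rhumb course C = atan2(Δλ, Δψ) with Δψ = ln[tan(π/4+φ₂/2)/tan(π/4+φ₁/2)] = +0.0111, Δλ = -0.1396 → C = 274.54°
d = R·|Δφ| / |cos C| = 6360·0.01047 / 0.07907 = 842 km

842 km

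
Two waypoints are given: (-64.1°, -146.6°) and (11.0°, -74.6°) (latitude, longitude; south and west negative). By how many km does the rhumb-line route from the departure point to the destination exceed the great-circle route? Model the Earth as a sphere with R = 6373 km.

Great circle: cos σ = sin φ₁ sin φ₂ + cos φ₁ cos φ₂ cos Δλ,  σ = 1.6100 rad → d_gc = 10260.2 km
Rhumb line: Δψ = +1.6631, q = Δφ/Δψ = 0.7881, d_rh = R√(Δφ²+q²Δλ²) = 10469.9 km
Excess = 10469.9 − 10260.2 = 209.7 ≈ 210 km

210 km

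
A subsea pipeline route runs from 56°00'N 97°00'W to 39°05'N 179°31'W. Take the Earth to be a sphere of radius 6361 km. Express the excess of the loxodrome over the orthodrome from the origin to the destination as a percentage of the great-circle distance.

5.4%

Great circle: σ = 0.9531 rad → d_gc = Rσ = 6062.4 km
Rhumb: Δφ = -0.2953, Δλ = -1.4402, Δψ = -0.4429, q = Δφ/Δψ = 0.6667 → d_rh = R√(Δφ²+q²Δλ²) = 6389.5 km
Excess = (6389.5 − 6062.4) / 6062.4 = 327.1 / 6062.4 = 5.40% ≈ 5.4%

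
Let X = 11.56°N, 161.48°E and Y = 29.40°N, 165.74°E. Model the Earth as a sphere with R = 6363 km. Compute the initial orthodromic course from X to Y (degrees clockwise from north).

11.9°

θ = atan2( sin Δλ·cos φ₂ ,  cos φ₁ sin φ₂ − sin φ₁ cos φ₂ cos Δλ )
  = atan2(+0.0647, +0.3068) = 11.91°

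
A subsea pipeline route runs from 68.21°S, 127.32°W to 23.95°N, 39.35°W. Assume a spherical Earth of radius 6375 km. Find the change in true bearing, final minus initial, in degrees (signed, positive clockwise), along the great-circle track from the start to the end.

Initial bearing θ₁ = atan2(sin Δλ cos φ₂, cos φ₁ sin φ₂ − sin φ₁ cos φ₂ cos Δλ) = 78.81°
Final bearing θ₂ = (initial bearing from the destination back to the start) + 180° = 23.48°
Δθ = θ₂ − θ₁ = -55.3°

-55.3°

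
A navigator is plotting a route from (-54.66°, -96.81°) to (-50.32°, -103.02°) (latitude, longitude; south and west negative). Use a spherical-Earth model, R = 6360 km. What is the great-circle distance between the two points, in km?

Haversine: a = sin²(Δφ/2)+cos φ₁ cos φ₂ sin²(Δλ/2) = 0.00252;  σ = 2·atan2(√a,√(1−a))
σ = 5.752° → d = Rσ = 6360·0.10039 = 638 km

638 km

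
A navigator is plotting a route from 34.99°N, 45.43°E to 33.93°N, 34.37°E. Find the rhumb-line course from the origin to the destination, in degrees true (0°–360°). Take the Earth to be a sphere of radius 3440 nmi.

Meridional parts: M(φ₁)=+0.6526, M(φ₂)=+0.6302 → ΔM = -0.0224;  Δλ = -0.1930 rad
tan C = Δλ / ΔM = +8.6028 → C = 263.37°

263.4°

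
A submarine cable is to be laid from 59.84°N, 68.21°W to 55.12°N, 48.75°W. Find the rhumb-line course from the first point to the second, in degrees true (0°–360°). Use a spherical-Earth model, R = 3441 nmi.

Meridional parts: M(φ₁)=+1.3114, M(φ₂)=+1.1579 → ΔM = -0.1535;  Δλ = +0.3396 rad
tan C = Δλ / ΔM = -2.2127 → C = 114.32°

114.3°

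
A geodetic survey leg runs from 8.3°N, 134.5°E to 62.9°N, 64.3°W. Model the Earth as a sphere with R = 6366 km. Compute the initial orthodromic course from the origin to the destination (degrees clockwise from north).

8.8°

N = sin Δλ·cos φ₂ = +0.1468;  D = cos φ₁ sin φ₂ − sin φ₁ cos φ₂ cos Δλ = +0.9431
initial course = atan2(N, D) = 8.85°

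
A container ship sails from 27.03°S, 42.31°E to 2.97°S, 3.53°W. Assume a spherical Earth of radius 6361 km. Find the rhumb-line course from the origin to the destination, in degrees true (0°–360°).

Meridional parts: M(φ₁)=-0.4903, M(φ₂)=-0.0519 → ΔM = +0.4384;  Δλ = -0.8001 rad
tan C = Δλ / ΔM = -1.8248 → C = 298.72°

298.7°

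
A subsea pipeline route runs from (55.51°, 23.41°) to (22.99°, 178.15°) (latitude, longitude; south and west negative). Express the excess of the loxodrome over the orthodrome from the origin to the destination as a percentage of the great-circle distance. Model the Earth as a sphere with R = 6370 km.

Great circle: σ = 1.7209 rad → d_gc = Rσ = 10962.0 km
Rhumb: Δφ = -0.5676, Δλ = +2.7007, Δψ = -0.7574, q = Δφ/Δψ = 0.7494 → d_rh = R√(Δφ²+q²Δλ²) = 13389.8 km
Excess = (13389.8 − 10962.0) / 10962.0 = 2427.8 / 10962.0 = 22.147% ≈ 22.1%

22.1%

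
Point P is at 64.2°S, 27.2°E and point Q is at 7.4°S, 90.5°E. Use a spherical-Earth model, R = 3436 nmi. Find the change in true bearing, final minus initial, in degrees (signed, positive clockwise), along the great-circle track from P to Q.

At departure: θ₁ = atan2(sin Δλ cos φ₂, cos φ₁ sin φ₂ − sin φ₁ cos φ₂ cos Δλ) = 68.72°
At arrival: θ₂ = atan2(sin Δλ cos φ₁, −cos φ₂ sin φ₁ + sin φ₂ cos φ₁ cos Δλ) = 24.14°
Δθ = θ₂ − θ₁ = -44.6°

-44.6°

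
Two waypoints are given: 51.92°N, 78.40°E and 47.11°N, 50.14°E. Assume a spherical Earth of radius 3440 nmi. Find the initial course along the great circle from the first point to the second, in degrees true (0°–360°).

266.4°

θ = atan2( sin Δλ·cos φ₂ ,  cos φ₁ sin φ₂ − sin φ₁ cos φ₂ cos Δλ )
  = atan2(-0.3222, -0.0200) = 266.45°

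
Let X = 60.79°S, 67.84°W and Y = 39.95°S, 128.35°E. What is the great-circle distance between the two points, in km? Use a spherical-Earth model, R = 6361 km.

8703 km

cos σ = sin φ₁ sin φ₂ + cos φ₁ cos φ₂ cos Δλ
      = sin(-60.79°)sin(-39.95°) + cos(-60.79°)cos(-39.95°)cos(-163.81°) = 0.2012
σ = 78.394° → d = Rσ = 6361·1.36822 = 8703 km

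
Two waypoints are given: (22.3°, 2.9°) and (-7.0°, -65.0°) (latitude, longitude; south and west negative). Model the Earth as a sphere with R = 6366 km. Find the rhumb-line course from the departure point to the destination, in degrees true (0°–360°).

Meridional parts: M(φ₁)=+0.3994, M(φ₂)=-0.1225 → ΔM = -0.5219;  Δλ = -1.1851 rad
tan C = Δλ / ΔM = +2.2707 → C = 246.23°

246.2°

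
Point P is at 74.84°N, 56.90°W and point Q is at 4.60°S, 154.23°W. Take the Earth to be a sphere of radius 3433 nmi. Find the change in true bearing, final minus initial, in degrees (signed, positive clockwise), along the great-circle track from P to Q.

At departure: θ₁ = atan2(sin Δλ cos φ₂, cos φ₁ sin φ₂ − sin φ₁ cos φ₂ cos Δλ) = 275.88°
At arrival: θ₂ = atan2(sin Δλ cos φ₁, −cos φ₂ sin φ₁ + sin φ₂ cos φ₁ cos Δλ) = 195.13°
Δθ = θ₂ − θ₁ = -80.7°

-80.7°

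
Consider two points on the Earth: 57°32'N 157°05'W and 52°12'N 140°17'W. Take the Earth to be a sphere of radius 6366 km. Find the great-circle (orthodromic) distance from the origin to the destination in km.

1222 km

cos σ = sin φ₁ sin φ₂ + cos φ₁ cos φ₂ cos Δλ
      = sin(57.53°)sin(52.20°) + cos(57.53°)cos(52.20°)cos(16.80°) = 0.9816
σ = 11.000° → d = Rσ = 6366·0.19198 = 1222 km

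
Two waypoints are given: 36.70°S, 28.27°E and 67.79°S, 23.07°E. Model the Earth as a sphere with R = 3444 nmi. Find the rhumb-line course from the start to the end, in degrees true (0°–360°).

Meridional parts: M(φ₁)=-0.6894, M(φ₂)=-1.6282 → ΔM = -0.9388;  Δλ = -0.0908 rad
tan C = Δλ / ΔM = +0.0967 → C = 185.52°

185.5°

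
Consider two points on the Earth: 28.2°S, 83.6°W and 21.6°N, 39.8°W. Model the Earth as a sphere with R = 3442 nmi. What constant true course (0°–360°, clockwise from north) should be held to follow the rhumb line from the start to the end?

40.4°

Δψ = ln[tan(π/4+φ₂/2)/tan(π/4+φ₁/2)] = +0.8996
Δλ = +0.7645 rad (taken the short way round)
course = atan2(Δλ, Δψ) = 40.36°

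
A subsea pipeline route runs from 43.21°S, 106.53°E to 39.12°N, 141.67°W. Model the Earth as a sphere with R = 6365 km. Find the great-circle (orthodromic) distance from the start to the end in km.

14435 km

Haversine: a = sin²(Δφ/2)+cos φ₁ cos φ₂ sin²(Δλ/2) = 0.82099;  σ = 2·atan2(√a,√(1−a))
σ = 129.940° → d = Rσ = 6365·2.26788 = 14435 km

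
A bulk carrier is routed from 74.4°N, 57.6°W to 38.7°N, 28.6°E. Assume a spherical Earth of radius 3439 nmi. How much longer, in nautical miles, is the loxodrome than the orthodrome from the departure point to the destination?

Great circle: cos σ = sin φ₁ sin φ₂ + cos φ₁ cos φ₂ cos Δλ,  σ = 0.9070 rad → d_gc = 3119.1 nmi
Rhumb line: Δψ = -1.2543, q = Δφ/Δψ = 0.4967, d_rh = R√(Δφ²+q²Δλ²) = 3346.2 nmi
Excess = 3346.2 − 3119.1 = 227.1 ≈ 227 nmi

227 nmi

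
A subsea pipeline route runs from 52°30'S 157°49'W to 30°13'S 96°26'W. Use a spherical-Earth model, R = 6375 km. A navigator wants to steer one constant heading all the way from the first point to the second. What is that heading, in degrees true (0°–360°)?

Meridional parts: M(φ₁)=-1.0804, M(φ₂)=-0.5537 → ΔM = +0.5267;  Δλ = +1.0713 rad
tan C = Δλ / ΔM = +2.0339 → C = 63.82°

63.8°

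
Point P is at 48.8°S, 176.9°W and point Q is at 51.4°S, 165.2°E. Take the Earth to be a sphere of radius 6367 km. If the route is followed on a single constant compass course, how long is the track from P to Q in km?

1308 km

Rhumb course C = atan2(Δλ, Δψ) with Δψ = ln[tan(π/4+φ₂/2)/tan(π/4+φ₁/2)] = -0.0708, Δλ = -0.3124 → C = 257.24°
d = R·|Δφ| / |cos C| = 6367·0.04538 / 0.22092 = 1308 km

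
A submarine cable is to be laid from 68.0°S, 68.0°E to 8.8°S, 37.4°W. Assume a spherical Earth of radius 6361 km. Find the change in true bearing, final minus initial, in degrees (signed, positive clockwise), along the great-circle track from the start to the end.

Initial bearing θ₁ = atan2(sin Δλ cos φ₂, cos φ₁ sin φ₂ − sin φ₁ cos φ₂ cos Δλ) = 252.49°
Final bearing θ₂ = (initial bearing from the destination back to the start) + 180° = 338.81°
Δθ = θ₂ − θ₁ = +86.3°

+86.3°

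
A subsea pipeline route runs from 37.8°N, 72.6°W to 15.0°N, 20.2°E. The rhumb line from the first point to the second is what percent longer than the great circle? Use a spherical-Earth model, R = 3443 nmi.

Great circle: σ = 1.4491 rad → d_gc = Rσ = 4989.4 nmi
Rhumb: Δφ = -0.3979, Δλ = +1.6197, Δψ = -0.4487, q = Δφ/Δψ = 0.8868 → d_rh = R√(Δφ²+q²Δλ²) = 5131.6 nmi
Excess = (5131.6 − 4989.4) / 4989.4 = 142.2 / 4989.4 = 2.85004% ≈ 2.9%

2.9%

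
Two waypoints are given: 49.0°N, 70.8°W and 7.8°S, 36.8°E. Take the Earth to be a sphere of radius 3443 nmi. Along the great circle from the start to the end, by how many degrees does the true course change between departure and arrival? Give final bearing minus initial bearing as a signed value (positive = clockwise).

+57.3°

Initial bearing θ₁ = atan2(sin Δλ cos φ₂, cos φ₁ sin φ₂ − sin φ₁ cos φ₂ cos Δλ) = 81.74°
Final bearing θ₂ = (initial bearing from the destination back to the start) + 180° = 139.06°
Δθ = θ₂ − θ₁ = +57.3°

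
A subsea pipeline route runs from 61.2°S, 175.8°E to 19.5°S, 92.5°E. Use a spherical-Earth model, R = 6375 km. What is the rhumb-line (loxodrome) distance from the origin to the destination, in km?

8119 km

Rhumb course C = atan2(Δλ, Δψ) with Δψ = ln[tan(π/4+φ₂/2)/tan(π/4+φ₁/2)] = +1.0125, Δλ = -1.4539 → C = 304.85°
d = R·|Δφ| / |cos C| = 6375·0.72780 / 0.57150 = 8119 km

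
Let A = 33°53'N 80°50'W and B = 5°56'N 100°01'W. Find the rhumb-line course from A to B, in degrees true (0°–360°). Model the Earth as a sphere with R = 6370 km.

212.5°

Meridional parts: M(φ₁)=+0.6292, M(φ₂)=+0.1037 → ΔM = -0.5255;  Δλ = -0.3348 rad
tan C = Δλ / ΔM = +0.6372 → C = 212.50°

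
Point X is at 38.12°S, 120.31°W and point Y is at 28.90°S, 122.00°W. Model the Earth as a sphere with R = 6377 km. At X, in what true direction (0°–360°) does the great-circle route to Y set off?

350.8°

θ = atan2( sin Δλ·cos φ₂ ,  cos φ₁ sin φ₂ − sin φ₁ cos φ₂ cos Δλ )
  = atan2(-0.0258, +0.1600) = 350.83°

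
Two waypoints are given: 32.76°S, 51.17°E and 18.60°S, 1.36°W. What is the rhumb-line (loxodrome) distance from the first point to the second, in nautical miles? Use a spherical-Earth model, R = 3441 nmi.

Rhumb course C = atan2(Δλ, Δψ) with Δψ = ln[tan(π/4+φ₂/2)/tan(π/4+φ₁/2)] = +0.2753, Δλ = -0.9168 → C = 286.71°
d = R·|Δφ| / |cos C| = 3441·0.24714 / 0.28754 = 2957 nmi

2957 nmi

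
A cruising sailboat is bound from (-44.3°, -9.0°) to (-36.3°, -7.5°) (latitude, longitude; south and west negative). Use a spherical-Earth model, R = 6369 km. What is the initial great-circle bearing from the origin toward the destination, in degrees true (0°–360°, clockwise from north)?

θ = atan2( sin Δλ·cos φ₂ ,  cos φ₁ sin φ₂ − sin φ₁ cos φ₂ cos Δλ )
  = atan2(+0.0211, +0.1390) = 8.63°

8.6°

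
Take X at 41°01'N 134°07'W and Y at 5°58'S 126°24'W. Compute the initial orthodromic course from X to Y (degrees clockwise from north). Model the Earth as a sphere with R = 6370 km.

N = sin Δλ·cos φ₂ = +0.1335;  D = cos φ₁ sin φ₂ − sin φ₁ cos φ₂ cos Δλ = -0.7252
initial course = atan2(N, D) = 169.57°

169.6°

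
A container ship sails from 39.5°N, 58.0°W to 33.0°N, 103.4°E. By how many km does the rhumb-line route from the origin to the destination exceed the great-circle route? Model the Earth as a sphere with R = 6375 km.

2748 km

Great circle: cos σ = sin φ₁ sin φ₂ + cos φ₁ cos φ₂ cos Δλ,  σ = 1.8410 rad → d_gc = 11736.2 km
Rhumb line: Δψ = -0.1408, q = Δφ/Δψ = 0.8055, d_rh = R√(Δφ²+q²Δλ²) = 14484.2 km
Excess = 14484.2 − 11736.2 = 2748.0 ≈ 2748 km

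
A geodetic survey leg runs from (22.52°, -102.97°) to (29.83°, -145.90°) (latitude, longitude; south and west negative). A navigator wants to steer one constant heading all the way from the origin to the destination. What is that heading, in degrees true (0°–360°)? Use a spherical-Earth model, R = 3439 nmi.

Δψ = ln[tan(π/4+φ₂/2)/tan(π/4+φ₁/2)] = +0.1423
Δλ = -0.7493 rad (taken the short way round)
course = atan2(Δλ, Δψ) = 280.75°

280.8°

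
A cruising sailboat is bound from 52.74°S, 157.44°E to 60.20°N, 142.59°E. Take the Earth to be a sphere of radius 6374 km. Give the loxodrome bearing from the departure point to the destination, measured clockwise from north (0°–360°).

353.9°

Meridional parts: M(φ₁)=-1.0873, M(φ₂)=+1.3240 → ΔM = +2.4113;  Δλ = -0.2592 rad
tan C = Δλ / ΔM = -0.1075 → C = 353.86°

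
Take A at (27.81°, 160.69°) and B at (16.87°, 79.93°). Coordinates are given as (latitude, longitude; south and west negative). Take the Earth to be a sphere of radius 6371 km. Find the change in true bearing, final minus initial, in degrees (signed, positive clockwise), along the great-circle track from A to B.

-36.0°

Initial bearing θ₁ = atan2(sin Δλ cos φ₂, cos φ₁ sin φ₂ − sin φ₁ cos φ₂ cos Δλ) = 281.08°
Final bearing θ₂ = (initial bearing from the destination back to the start) + 180° = 245.10°
Δθ = θ₂ − θ₁ = -36.0°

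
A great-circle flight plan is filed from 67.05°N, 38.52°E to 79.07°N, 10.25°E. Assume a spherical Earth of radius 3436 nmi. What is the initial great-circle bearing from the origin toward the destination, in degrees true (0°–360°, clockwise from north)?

338.6°

N = sin Δλ·cos φ₂ = -0.0898;  D = cos φ₁ sin φ₂ − sin φ₁ cos φ₂ cos Δλ = +0.2291
initial course = atan2(N, D) = 338.59°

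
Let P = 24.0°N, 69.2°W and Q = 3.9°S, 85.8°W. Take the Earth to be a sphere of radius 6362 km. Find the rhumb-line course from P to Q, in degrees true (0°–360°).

210.1°

Meridional parts: M(φ₁)=+0.4317, M(φ₂)=-0.0681 → ΔM = -0.4998;  Δλ = -0.2897 rad
tan C = Δλ / ΔM = +0.5797 → C = 210.10°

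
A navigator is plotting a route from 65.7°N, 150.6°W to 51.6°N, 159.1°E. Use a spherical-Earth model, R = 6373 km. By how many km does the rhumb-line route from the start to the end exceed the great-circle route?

77 km

Great circle: cos σ = sin φ₁ sin φ₂ + cos φ₁ cos φ₂ cos Δλ,  σ = 0.5001 rad → d_gc = 3187.11 km
Rhumb line: Δψ = -0.4809, q = Δφ/Δψ = 0.5118, d_rh = R√(Δφ²+q²Δλ²) = 3264.60 km
Excess = 3264.60 − 3187.11 = 77.49 ≈ 77 km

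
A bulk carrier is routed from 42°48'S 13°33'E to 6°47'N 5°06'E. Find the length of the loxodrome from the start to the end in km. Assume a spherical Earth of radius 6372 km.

Rhumb course C = atan2(Δλ, Δψ) with Δψ = ln[tan(π/4+φ₂/2)/tan(π/4+φ₁/2)] = +0.9467, Δλ = -0.1475 → C = 351.15°
d = R·|Δφ| / |cos C| = 6372·0.86539 / 0.98808 = 5581 km

5581 km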